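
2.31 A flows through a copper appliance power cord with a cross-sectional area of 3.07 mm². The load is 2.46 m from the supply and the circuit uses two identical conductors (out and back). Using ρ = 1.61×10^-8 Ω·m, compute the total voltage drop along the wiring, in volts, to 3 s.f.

0.0596 V

A = 3.07 mm² = 3.070e-06 m²
Total conductor length (both ways) L = 2 × 2.46 = 4.92 m
R = ρL/A = (1.61×10^-8)(4.92)/(3.070e-06) = 0.0258 Ω
V = IR = 2.31 × 0.0258 = 0.0596 V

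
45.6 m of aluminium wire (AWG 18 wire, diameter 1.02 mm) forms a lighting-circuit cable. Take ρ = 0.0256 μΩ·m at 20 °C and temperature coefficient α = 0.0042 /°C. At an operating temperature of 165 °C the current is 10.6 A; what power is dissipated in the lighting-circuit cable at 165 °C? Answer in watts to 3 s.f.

ρ = 0.0256 μΩ·m = 2.56×10^-8 Ω·m
A = π(1.02/2 mm)² = π(5.1000e-04 m)² = 8.171e-07 m²
R₍20₎ = ρL/A = (2.56×10^-8)(45.6)/(8.171e-07) = 1.429 Ω
R₍165₎ = R₍20₎(1 + αΔT) = 1.429 × (1 + 0.0042×145) = 2.299 Ω
P = I²R = (10.6)² × 2.299 = 258 W

258 W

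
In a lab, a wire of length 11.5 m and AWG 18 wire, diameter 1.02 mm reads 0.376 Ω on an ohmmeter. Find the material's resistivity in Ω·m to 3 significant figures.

2.67×10^-8 Ω·m

A = π(1.02/2 mm)² = π(5.1000e-04 m)² = 8.171e-07 m²
ρ = RA/L = (0.376)(8.171e-07)/(11.5) = 2.67×10^-8 Ω·m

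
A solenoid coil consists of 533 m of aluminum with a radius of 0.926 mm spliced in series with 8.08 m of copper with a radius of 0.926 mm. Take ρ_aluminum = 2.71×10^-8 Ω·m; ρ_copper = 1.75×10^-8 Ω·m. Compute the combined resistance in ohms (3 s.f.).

5.41 Ω

Segment 1: A = πr² = π(9.2600e-04 m)² = 2.694e-06 m²
R₁ = ρL/A = (2.71×10^-8)(533)/(2.694e-06) = 5.362 Ω
R₂ = (1.75×10^-8)(8.08)/(2.694e-06) = 0.05249 Ω
R = R₁ + R₂ = 5.41 Ω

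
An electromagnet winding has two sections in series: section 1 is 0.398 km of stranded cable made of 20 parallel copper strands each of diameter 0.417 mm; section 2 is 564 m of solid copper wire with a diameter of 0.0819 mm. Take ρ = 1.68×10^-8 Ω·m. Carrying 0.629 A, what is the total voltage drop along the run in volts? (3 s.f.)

Section 1: A_strand = π(2.0850e-04)² = 1.366e-07 m²; R₁ = ρL/(N·A_s) = (1.68×10^-8)(398)/(20×1.366e-07) = 2.448 Ω
Section 2: A = π(d/2)² = π(4.0950e-05 m)² = 5.268e-09 m²
R₂ = (1.68×10^-8)(564)/(5.268e-09) = 1799 Ω
R = R₁ + R₂ = 1801 Ω
V = IR = 0.629 × 1801 = 1130 V

1130 V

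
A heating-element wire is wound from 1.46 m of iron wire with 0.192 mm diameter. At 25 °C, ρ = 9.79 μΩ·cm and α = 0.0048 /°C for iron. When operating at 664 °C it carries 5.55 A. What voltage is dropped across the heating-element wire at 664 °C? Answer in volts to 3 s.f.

111 V

ρ = 9.79 μΩ·cm = 9.79×10^-8 Ω·m
A = π(d/2)² = π(9.6000e-05 m)² = 2.895e-08 m²
R₍25₎ = ρL/A = (9.79×10^-8)(1.46)/(2.895e-08) = 4.937 Ω
R₍664₎ = R₍25₎(1 + αΔT) = 4.937 × (1 + 0.0048×639) = 20.08 Ω
V = IR = 5.55 × 20.08 = 111 V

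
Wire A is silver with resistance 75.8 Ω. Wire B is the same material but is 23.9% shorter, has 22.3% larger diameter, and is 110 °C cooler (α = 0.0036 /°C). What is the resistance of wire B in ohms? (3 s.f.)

23.3 Ω

R ∝ ρL/d² with ρ ∝ (1+αΔT), so R_B/R_A = (1 − 23.9/100) × (1 + 22.3/100)⁻² × (1 − 0.0036×110)
= 0.761 × 0.6686 × 0.604 = 0.3073
R_B = 0.3073 × 75.8 = 23.3 Ω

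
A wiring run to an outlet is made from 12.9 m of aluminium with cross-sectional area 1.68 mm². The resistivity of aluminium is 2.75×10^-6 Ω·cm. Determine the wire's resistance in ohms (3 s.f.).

ρ = 2.75×10^-6 Ω·cm = 2.75×10^-8 Ω·m
A = 1.68 mm² = 1.680e-06 m²
R = ρL/A = (2.75×10^-8)(12.9 m)/(1.680e-06 m²) = 0.211 Ω

0.211 Ω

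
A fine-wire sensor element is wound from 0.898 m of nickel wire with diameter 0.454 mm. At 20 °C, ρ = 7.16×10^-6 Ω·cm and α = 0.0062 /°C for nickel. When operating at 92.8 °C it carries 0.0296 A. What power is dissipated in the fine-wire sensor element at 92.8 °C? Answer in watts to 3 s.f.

5.05×10^-4 W

ρ = 7.16×10^-6 Ω·cm = 7.16×10^-8 Ω·m
A = π(d/2)² = π(2.2700e-04 m)² = 1.619e-07 m²
R₍20₎ = ρL/A = (7.16×10^-8)(0.898)/(1.619e-07) = 0.3972 Ω
R₍92.8₎ = R₍20₎(1 + αΔT) = 0.3972 × (1 + 0.0062×72.8) = 0.5765 Ω
P = I²R = (0.0296)² × 0.5765 = 5.05×10^-4 W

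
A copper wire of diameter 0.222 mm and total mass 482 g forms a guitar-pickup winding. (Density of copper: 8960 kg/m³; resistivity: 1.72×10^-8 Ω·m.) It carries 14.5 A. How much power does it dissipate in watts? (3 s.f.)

1.30×10^5 W

A = π(d/2)² = π(1.1100e-04 m)² = 3.8708e-08 m²
L = m/(density·A) = 0.482/(8960×3.8708e-08) = 1390 m
R = ρL/A = (1.72×10^-8)(1390)/(3.8708e-08) = 617.6 Ω
P = I²R = (14.5)² × 617.6 = 1.30×10^5 W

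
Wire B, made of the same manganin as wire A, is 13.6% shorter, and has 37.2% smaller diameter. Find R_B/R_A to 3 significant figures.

R ∝ L/d², so R_B/R_A = (1 − 13.6/100) × (1 − 37.2/100)⁻²
= 0.864 × 2.536 = 2.19

2.19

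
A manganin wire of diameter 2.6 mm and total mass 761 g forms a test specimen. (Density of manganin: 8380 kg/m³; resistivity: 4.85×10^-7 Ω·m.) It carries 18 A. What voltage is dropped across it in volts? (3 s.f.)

A = π(d/2)² = π(1.3000e-03 m)² = 5.3093e-06 m²
L = m/(density·A) = 0.761/(8380×5.3093e-06) = 17.1 m
R = ρL/A = (4.85×10^-7)(17.1)/(5.3093e-06) = 1.562 Ω
V = IR = 18 × 1.562 = 28.1 V

28.1 V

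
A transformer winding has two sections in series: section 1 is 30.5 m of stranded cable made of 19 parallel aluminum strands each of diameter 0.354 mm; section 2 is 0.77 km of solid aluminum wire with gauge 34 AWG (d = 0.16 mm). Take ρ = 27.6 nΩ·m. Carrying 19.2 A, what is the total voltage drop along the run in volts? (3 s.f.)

ρ = 27.6 nΩ·m = 2.76×10^-8 Ω·m
Section 1: A_strand = π(1.7700e-04)² = 9.842e-08 m²; R₁ = ρL/(N·A_s) = (2.76×10^-8)(30.5)/(19×9.842e-08) = 0.4502 Ω
Section 2: A = π(0.16/2 mm)² = π(8.0000e-05 m)² = 2.011e-08 m²
R₂ = (2.76×10^-8)(770)/(2.011e-08) = 1057 Ω
R = R₁ + R₂ = 1057 Ω
V = IR = 19.2 × 1057 = 20300 V

20300 V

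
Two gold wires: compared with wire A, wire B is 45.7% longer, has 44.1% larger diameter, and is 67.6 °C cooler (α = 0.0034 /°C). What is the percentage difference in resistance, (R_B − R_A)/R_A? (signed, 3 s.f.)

R ∝ ρL/d² with ρ ∝ (1+αΔT), so R_B/R_A = (1 + 45.7/100) × (1 + 44.1/100)⁻² × (1 − 0.0034×67.6)
= 1.457 × 0.4816 × 0.7702 = 0.5404
(R_B − R_A)/R_A = 0.5404 − 1 = -46.0%

-46.0%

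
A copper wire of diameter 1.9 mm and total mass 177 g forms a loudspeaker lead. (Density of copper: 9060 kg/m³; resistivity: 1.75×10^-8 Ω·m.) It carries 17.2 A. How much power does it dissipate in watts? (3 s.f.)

A = π(d/2)² = π(9.5000e-04 m)² = 2.8353e-06 m²
L = m/(density·A) = 0.177/(9060×2.8353e-06) = 6.89 m
R = ρL/A = (1.75×10^-8)(6.89)/(2.8353e-06) = 0.04253 Ω
P = I²R = (17.2)² × 0.04253 = 12.6 W

12.6 W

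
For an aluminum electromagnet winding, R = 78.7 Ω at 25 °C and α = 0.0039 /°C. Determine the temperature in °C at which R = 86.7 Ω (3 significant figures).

R = R₀(1 + α(T − T₀)) ⇒ T = T₀ + (R/R₀ − 1)/α
T = 25 + (86.7/78.7 − 1)/0.0039 = 25 + (0.1017)/0.0039 = 51.1 °C

51.1 °C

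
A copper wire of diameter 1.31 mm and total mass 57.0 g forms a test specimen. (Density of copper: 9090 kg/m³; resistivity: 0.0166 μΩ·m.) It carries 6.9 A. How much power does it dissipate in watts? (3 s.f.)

ρ = 0.0166 μΩ·m = 1.66×10^-8 Ω·m
A = π(d/2)² = π(6.5500e-04 m)² = 1.3478e-06 m²
L = m/(density·A) = 0.057/(9090×1.3478e-06) = 4.652 m
R = ρL/A = (1.66×10^-8)(4.652)/(1.3478e-06) = 0.0573 Ω
P = I²R = (6.9)² × 0.0573 = 2.73 W

2.73 W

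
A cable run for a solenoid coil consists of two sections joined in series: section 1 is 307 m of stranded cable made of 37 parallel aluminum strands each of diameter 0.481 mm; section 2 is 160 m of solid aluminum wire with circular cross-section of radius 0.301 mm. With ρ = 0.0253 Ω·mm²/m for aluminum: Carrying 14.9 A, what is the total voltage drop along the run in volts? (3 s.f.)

ρ = 0.0253 Ω·mm²/m = 2.53×10^-8 Ω·m
Section 1: A_strand = π(2.4050e-04)² = 1.817e-07 m²; R₁ = ρL/(N·A_s) = (2.53×10^-8)(307)/(37×1.817e-07) = 1.155 Ω
Section 2: A = πr² = π(3.0100e-04 m)² = 2.846e-07 m²
R₂ = (2.53×10^-8)(160)/(2.846e-07) = 14.22 Ω
R = R₁ + R₂ = 15.38 Ω
V = IR = 14.9 × 15.38 = 229 V

229 V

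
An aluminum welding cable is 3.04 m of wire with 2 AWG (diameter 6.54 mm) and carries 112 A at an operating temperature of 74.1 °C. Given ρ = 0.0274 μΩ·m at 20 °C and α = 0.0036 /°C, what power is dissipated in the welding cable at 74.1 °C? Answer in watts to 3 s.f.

ρ = 0.0274 μΩ·m = 2.74×10^-8 Ω·m
A = π(6.54/2 mm)² = π(3.2700e-03 m)² = 3.359e-05 m²
R₍20₎ = ρL/A = (2.74×10^-8)(3.04)/(3.359e-05) = 0.00248 Ω
R₍74.1₎ = R₍20₎(1 + αΔT) = 0.00248 × (1 + 0.0036×54.1) = 0.002963 Ω
P = I²R = (112)² × 0.002963 = 37.2 W

37.2 W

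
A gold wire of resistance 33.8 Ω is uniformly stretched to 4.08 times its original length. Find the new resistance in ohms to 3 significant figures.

563 Ω

Volume constant ⇒ A' = A/k with k = 4.08. R' = ρ(kL)/(A/k) = k²R.
R' = 16.65 × 33.8 = 563 Ω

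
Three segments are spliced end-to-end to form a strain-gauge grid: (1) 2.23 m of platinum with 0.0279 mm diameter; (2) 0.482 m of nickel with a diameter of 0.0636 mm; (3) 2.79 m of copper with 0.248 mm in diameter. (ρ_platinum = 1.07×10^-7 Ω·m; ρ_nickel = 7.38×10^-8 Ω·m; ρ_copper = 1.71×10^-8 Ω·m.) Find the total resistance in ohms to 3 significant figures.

Seg 1: A = π(d/2)² = π(1.3950e-05 m)² = 6.114e-10 m²
R_1 = (1.07×10^-7)(2.23)/(6.114e-10) = 390.3 Ω
Seg 2: A = π(d/2)² = π(3.1800e-05 m)² = 3.177e-09 m²
R_2 = (7.38×10^-8)(0.482)/(3.177e-09) = 11.2 Ω
Seg 3: A = π(d/2)² = π(1.2400e-04 m)² = 4.831e-08 m²
R_3 = (1.71×10^-8)(2.79)/(4.831e-08) = 0.9877 Ω
R_total = R_1 + R_2 + R_3 = 402 Ω

402 Ω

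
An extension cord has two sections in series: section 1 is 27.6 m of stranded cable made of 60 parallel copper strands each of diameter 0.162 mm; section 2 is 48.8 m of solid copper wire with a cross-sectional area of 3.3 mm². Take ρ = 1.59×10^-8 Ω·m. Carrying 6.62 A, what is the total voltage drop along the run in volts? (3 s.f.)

3.91 V

Section 1: A_strand = π(8.1000e-05)² = 2.061e-08 m²; R₁ = ρL/(N·A_s) = (1.59×10^-8)(27.6)/(60×2.061e-08) = 0.3548 Ω
Section 2: A = 3.3 mm² = 3.300e-06 m²
R₂ = (1.59×10^-8)(48.8)/(3.300e-06) = 0.2351 Ω
R = R₁ + R₂ = 0.59 Ω
V = IR = 6.62 × 0.59 = 3.91 V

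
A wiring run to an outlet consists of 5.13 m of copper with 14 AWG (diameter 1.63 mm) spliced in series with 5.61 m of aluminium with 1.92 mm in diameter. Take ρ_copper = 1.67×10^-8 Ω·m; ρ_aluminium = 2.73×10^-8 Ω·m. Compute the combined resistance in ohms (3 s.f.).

0.0940 Ω

Segment 1: A = π(1.63/2 mm)² = π(8.1500e-04 m)² = 2.087e-06 m²
R₁ = ρL/A = (1.67×10^-8)(5.13)/(2.087e-06) = 0.04106 Ω
Segment 2: A = π(d/2)² = π(9.6000e-04 m)² = 2.895e-06 m²
R₂ = (2.73×10^-8)(5.61)/(2.895e-06) = 0.0529 Ω
R = R₁ + R₂ = 0.0940 Ω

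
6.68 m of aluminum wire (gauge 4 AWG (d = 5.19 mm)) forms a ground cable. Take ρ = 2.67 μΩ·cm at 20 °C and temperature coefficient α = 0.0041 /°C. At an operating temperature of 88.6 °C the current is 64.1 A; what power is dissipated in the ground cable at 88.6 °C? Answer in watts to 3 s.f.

ρ = 2.67 μΩ·cm = 2.67×10^-8 Ω·m
A = π(5.19/2 mm)² = π(2.5950e-03 m)² = 2.116e-05 m²
R₍20₎ = ρL/A = (2.67×10^-8)(6.68)/(2.116e-05) = 0.008431 Ω
R₍88.6₎ = R₍20₎(1 + αΔT) = 0.008431 × (1 + 0.0041×68.6) = 0.0108 Ω
P = I²R = (64.1)² × 0.0108 = 44.4 W

44.4 W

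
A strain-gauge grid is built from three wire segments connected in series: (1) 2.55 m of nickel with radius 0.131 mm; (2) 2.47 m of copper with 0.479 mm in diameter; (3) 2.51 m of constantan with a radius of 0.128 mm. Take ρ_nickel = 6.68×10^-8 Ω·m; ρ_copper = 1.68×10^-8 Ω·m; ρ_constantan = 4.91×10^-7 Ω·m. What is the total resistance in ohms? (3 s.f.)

27.3 Ω

Seg 1: A = πr² = π(1.3100e-04 m)² = 5.391e-08 m²
R_1 = (6.68×10^-8)(2.55)/(5.391e-08) = 3.16 Ω
Seg 2: A = π(d/2)² = π(2.3950e-04 m)² = 1.802e-07 m²
R_2 = (1.68×10^-8)(2.47)/(1.802e-07) = 0.2303 Ω
Seg 3: A = πr² = π(1.2800e-04 m)² = 5.147e-08 m²
R_3 = (4.91×10^-7)(2.51)/(5.147e-08) = 23.94 Ω
R_total = R_1 + R_2 + R_3 = 27.3 Ω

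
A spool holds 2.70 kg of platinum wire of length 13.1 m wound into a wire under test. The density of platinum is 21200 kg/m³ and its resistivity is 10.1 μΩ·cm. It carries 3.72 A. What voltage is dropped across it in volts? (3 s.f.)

ρ = 10.1 μΩ·cm = 1.01×10^-7 Ω·m
A = m/(density·L) = 2.7/(21200×13.1) = 9.7220e-06 m²
R = ρL/A = (1.01×10^-7)(13.1)/(9.7220e-06) = 0.1361 Ω
V = IR = 3.72 × 0.1361 = 0.506 V

0.506 V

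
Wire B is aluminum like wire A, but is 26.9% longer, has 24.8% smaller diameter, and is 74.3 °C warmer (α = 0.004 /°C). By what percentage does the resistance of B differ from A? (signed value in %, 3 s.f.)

191%

R ∝ ρL/d² with ρ ∝ (1+αΔT), so R_B/R_A = (1 + 26.9/100) × (1 − 24.8/100)⁻² × (1 + 0.004×74.3)
= 1.269 × 1.768 × 1.297 = 2.911
(R_B − R_A)/R_A = 2.911 − 1 = 191%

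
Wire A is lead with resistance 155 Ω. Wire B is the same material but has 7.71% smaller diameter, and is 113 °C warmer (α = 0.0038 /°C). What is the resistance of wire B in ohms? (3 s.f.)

260 Ω

R ∝ ρL/d² with ρ ∝ (1+αΔT), so R_B/R_A = (1 − 7.71/100)⁻² × (1 + 0.0038×113)
= 1.174 × 1.429 = 1.678
R_B = 1.678 × 155 = 260 Ω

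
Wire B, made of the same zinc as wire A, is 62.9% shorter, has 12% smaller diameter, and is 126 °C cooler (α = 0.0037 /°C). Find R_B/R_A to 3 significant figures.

0.256

R ∝ ρL/d² with ρ ∝ (1+αΔT), so R_B/R_A = (1 − 62.9/100) × (1 − 12/100)⁻² × (1 − 0.0037×126)
= 0.371 × 1.291 × 0.5338 = 0.256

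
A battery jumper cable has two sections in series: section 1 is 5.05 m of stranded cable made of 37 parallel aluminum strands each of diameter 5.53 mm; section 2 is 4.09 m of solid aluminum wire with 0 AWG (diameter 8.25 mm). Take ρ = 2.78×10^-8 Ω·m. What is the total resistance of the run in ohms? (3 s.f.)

0.00228 Ω

Section 1: A_strand = π(2.7650e-03)² = 2.402e-05 m²; R₁ = ρL/(N·A_s) = (2.78×10^-8)(5.05)/(37×2.402e-05) = 1.580×10^-4 Ω
Section 2: A = π(8.25/2 mm)² = π(4.1250e-03 m)² = 5.346e-05 m²
R₂ = (2.78×10^-8)(4.09)/(5.346e-05) = 0.002127 Ω
R = R₁ + R₂ = 0.00228 Ω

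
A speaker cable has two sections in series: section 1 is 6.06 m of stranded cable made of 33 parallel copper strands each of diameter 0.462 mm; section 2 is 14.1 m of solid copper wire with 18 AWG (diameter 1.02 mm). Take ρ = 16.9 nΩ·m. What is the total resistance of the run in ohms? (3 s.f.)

0.310 Ω

ρ = 16.9 nΩ·m = 1.69×10^-8 Ω·m
Section 1: A_strand = π(2.3100e-04)² = 1.676e-07 m²; R₁ = ρL/(N·A_s) = (1.69×10^-8)(6.06)/(33×1.676e-07) = 0.01851 Ω
Section 2: A = π(1.02/2 mm)² = π(5.1000e-04 m)² = 8.171e-07 m²
R₂ = (1.69×10^-8)(14.1)/(8.171e-07) = 0.2916 Ω
R = R₁ + R₂ = 0.310 Ω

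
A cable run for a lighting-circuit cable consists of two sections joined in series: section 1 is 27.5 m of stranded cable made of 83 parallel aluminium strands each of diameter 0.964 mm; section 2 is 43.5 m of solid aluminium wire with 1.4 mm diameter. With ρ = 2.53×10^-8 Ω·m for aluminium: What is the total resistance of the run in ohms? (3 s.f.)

0.726 Ω

Section 1: A_strand = π(4.8200e-04)² = 7.299e-07 m²; R₁ = ρL/(N·A_s) = (2.53×10^-8)(27.5)/(83×7.299e-07) = 0.01149 Ω
Section 2: A = π(d/2)² = π(7.0000e-04 m)² = 1.539e-06 m²
R₂ = (2.53×10^-8)(43.5)/(1.539e-06) = 0.7149 Ω
R = R₁ + R₂ = 0.726 Ω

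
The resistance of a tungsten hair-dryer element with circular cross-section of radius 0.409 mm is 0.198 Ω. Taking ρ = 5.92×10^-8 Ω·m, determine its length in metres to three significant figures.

A = πr² = π(4.0900e-04 m)² = 5.255e-07 m²
L = RA/ρ = (0.198)(5.255e-07)/(5.92×10^-8) = 1.76 m

1.76 m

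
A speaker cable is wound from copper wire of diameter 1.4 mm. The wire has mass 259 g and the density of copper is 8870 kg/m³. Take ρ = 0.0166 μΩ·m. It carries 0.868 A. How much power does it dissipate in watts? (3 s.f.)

0.154 W

ρ = 0.0166 μΩ·m = 1.66×10^-8 Ω·m
A = π(d/2)² = π(7.0000e-04 m)² = 1.5394e-06 m²
L = m/(density·A) = 0.259/(8870×1.5394e-06) = 18.97 m
R = ρL/A = (1.66×10^-8)(18.97)/(1.5394e-06) = 0.2045 Ω
P = I²R = (0.868)² × 0.2045 = 0.154 W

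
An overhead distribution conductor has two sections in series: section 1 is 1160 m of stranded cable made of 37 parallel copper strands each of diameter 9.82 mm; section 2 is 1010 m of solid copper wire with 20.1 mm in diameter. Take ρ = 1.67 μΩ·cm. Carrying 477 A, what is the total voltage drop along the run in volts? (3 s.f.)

ρ = 1.67 μΩ·cm = 1.67×10^-8 Ω·m
Section 1: A_strand = π(4.9100e-03)² = 7.574e-05 m²; R₁ = ρL/(N·A_s) = (1.67×10^-8)(1160)/(37×7.574e-05) = 0.006913 Ω
Section 2: A = π(d/2)² = π(1.0050e-02 m)² = 3.173e-04 m²
R₂ = (1.67×10^-8)(1010)/(3.173e-04) = 0.05316 Ω
R = R₁ + R₂ = 0.06007 Ω
V = IR = 477 × 0.06007 = 28.7 V

28.7 V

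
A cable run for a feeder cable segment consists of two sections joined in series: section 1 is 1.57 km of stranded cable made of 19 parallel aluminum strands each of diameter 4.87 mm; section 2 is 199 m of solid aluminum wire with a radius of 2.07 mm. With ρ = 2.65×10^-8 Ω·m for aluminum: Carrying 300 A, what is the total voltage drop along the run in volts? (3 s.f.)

Section 1: A_strand = π(2.4350e-03)² = 1.863e-05 m²; R₁ = ρL/(N·A_s) = (2.65×10^-8)(1570)/(19×1.863e-05) = 0.1176 Ω
Section 2: A = πr² = π(2.0700e-03 m)² = 1.346e-05 m²
R₂ = (2.65×10^-8)(199)/(1.346e-05) = 0.3917 Ω
R = R₁ + R₂ = 0.5093 Ω
V = IR = 300 × 0.5093 = 153 V

153 V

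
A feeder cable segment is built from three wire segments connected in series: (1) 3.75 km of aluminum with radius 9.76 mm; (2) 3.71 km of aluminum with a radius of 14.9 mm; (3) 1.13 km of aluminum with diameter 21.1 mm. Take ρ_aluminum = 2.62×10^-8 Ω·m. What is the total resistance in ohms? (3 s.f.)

0.552 Ω

Seg 1: A = πr² = π(9.7600e-03 m)² = 2.993e-04 m²
R_1 = (2.62×10^-8)(3750)/(2.993e-04) = 0.3283 Ω
Seg 2: A = πr² = π(1.4900e-02 m)² = 6.975e-04 m²
R_2 = (2.62×10^-8)(3710)/(6.975e-04) = 0.1394 Ω
Seg 3: A = π(d/2)² = π(1.0550e-02 m)² = 3.497e-04 m²
R_3 = (2.62×10^-8)(1130)/(3.497e-04) = 0.08467 Ω
R_total = R_1 + R_2 + R_3 = 0.552 Ω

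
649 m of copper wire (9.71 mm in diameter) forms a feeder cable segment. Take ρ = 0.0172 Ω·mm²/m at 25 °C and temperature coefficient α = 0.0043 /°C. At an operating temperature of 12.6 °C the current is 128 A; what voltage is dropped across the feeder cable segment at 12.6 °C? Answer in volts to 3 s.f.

ρ = 0.0172 Ω·mm²/m = 1.72×10^-8 Ω·m
A = π(d/2)² = π(4.8550e-03 m)² = 7.405e-05 m²
R₍25₎ = ρL/A = (1.72×10^-8)(649)/(7.405e-05) = 0.1507 Ω
R₍12.6₎ = R₍25₎(1 + αΔT) = 0.1507 × (1 + 0.0043×-12.4) = 0.1427 Ω
V = IR = 128 × 0.1427 = 18.3 V

18.3 V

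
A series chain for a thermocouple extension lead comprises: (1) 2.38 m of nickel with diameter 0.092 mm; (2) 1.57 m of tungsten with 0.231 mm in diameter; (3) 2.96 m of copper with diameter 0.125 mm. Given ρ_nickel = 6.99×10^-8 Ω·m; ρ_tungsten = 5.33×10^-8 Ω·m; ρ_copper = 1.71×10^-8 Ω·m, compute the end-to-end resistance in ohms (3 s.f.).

Seg 1: A = π(d/2)² = π(4.6000e-05 m)² = 6.648e-09 m²
R_1 = (6.99×10^-8)(2.38)/(6.648e-09) = 25.03 Ω
Seg 2: A = π(d/2)² = π(1.1550e-04 m)² = 4.191e-08 m²
R_2 = (5.33×10^-8)(1.57)/(4.191e-08) = 1.997 Ω
Seg 3: A = π(d/2)² = π(6.2500e-05 m)² = 1.227e-08 m²
R_3 = (1.71×10^-8)(2.96)/(1.227e-08) = 4.125 Ω
R_total = R_1 + R_2 + R_3 = 31.1 Ω

31.1 Ω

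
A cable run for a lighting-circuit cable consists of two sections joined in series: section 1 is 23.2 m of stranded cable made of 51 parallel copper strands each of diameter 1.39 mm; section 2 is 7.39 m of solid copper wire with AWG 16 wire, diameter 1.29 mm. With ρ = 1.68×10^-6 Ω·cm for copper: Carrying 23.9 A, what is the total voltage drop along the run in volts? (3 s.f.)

ρ = 1.68×10^-6 Ω·cm = 1.68×10^-8 Ω·m
Section 1: A_strand = π(6.9500e-04)² = 1.517e-06 m²; R₁ = ρL/(N·A_s) = (1.68×10^-8)(23.2)/(51×1.517e-06) = 0.005036 Ω
Section 2: A = π(1.29/2 mm)² = π(6.4500e-04 m)² = 1.307e-06 m²
R₂ = (1.68×10^-8)(7.39)/(1.307e-06) = 0.09499 Ω
R = R₁ + R₂ = 0.1 Ω
V = IR = 23.9 × 0.1 = 2.39 V

2.39 V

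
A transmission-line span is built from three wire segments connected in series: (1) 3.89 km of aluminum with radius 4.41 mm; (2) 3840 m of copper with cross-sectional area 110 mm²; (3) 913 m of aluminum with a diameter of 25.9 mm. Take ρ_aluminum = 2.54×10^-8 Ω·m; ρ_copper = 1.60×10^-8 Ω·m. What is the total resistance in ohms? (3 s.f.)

Seg 1: A = πr² = π(4.4100e-03 m)² = 6.110e-05 m²
R_1 = (2.54×10^-8)(3890)/(6.110e-05) = 1.617 Ω
Seg 2: A = 110 mm² = 1.100e-04 m²
R_2 = (1.60×10^-8)(3840)/(1.100e-04) = 0.5585 Ω
Seg 3: A = π(d/2)² = π(1.2950e-02 m)² = 5.269e-04 m²
R_3 = (2.54×10^-8)(913)/(5.269e-04) = 0.04402 Ω
R_total = R_1 + R_2 + R_3 = 2.22 Ω

2.22 Ω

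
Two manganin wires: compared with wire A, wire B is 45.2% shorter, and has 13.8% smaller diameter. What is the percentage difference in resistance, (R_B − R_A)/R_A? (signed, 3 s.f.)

R ∝ L/d², so R_B/R_A = (1 − 45.2/100) × (1 − 13.8/100)⁻²
= 0.548 × 1.346 = 0.7375
(R_B − R_A)/R_A = 0.7375 − 1 = -26.2%

-26.2%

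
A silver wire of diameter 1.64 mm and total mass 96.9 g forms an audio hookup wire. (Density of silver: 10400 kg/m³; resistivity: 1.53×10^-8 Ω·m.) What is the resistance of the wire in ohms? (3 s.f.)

A = π(d/2)² = π(8.2000e-04 m)² = 2.1124e-06 m²
L = m/(density·A) = 0.0969/(10400×2.1124e-06) = 4.411 m
R = ρL/A = (1.53×10^-8)(4.411)/(2.1124e-06) = 0.0319 Ω

0.0319 Ω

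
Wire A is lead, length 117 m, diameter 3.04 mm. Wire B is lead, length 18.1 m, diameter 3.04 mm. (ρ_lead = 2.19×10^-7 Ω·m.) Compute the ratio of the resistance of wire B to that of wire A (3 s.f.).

R ∝ ρL/d², so R_B/R_A = (L_B/L_A)
= (18.1/117) = 0.155

0.155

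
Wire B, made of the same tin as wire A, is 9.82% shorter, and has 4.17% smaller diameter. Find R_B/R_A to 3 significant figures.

0.982

R ∝ L/d², so R_B/R_A = (1 − 9.82/100) × (1 − 4.17/100)⁻²
= 0.9018 × 1.089 = 0.982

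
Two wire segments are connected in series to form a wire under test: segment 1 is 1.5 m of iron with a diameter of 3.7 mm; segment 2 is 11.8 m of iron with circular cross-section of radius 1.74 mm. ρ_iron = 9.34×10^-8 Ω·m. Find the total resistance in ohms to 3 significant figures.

Segment 1: A = π(d/2)² = π(1.8500e-03 m)² = 1.075e-05 m²
R₁ = ρL/A = (9.34×10^-8)(1.5)/(1.075e-05) = 0.01303 Ω
Segment 2: A = πr² = π(1.7400e-03 m)² = 9.511e-06 m²
R₂ = (9.34×10^-8)(11.8)/(9.511e-06) = 0.1159 Ω
R = R₁ + R₂ = 0.129 Ω

0.129 Ω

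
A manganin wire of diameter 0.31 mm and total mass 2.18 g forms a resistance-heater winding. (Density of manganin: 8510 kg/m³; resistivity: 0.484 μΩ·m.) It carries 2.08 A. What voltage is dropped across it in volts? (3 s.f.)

ρ = 0.484 μΩ·m = 4.84×10^-7 Ω·m
A = π(d/2)² = π(1.5500e-04 m)² = 7.5477e-08 m²
L = m/(density·A) = 0.00218/(8510×7.5477e-08) = 3.394 m
R = ρL/A = (4.84×10^-7)(3.394)/(7.5477e-08) = 21.76 Ω
V = IR = 2.08 × 21.76 = 45.3 V

45.3 V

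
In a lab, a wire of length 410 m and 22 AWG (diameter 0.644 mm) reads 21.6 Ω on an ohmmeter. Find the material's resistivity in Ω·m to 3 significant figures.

A = π(0.644/2 mm)² = π(3.2200e-04 m)² = 3.257e-07 m²
ρ = RA/L = (21.6)(3.257e-07)/(410) = 1.72×10^-8 Ω·m

1.72×10^-8 Ω·m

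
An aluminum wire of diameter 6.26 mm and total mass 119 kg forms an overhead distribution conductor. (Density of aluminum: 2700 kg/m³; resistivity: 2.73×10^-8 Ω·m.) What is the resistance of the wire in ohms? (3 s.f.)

1.27 Ω

A = π(d/2)² = π(3.1300e-03 m)² = 3.0778e-05 m²
L = m/(density·A) = 119/(2700×3.0778e-05) = 1432 m
R = ρL/A = (2.73×10^-8)(1432)/(3.0778e-05) = 1.27 Ω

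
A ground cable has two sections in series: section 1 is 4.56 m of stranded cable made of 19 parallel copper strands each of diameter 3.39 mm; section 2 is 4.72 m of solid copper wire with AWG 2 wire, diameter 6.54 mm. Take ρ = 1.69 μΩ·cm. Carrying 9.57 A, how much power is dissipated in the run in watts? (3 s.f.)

ρ = 1.69 μΩ·cm = 1.69×10^-8 Ω·m
Section 1: A_strand = π(1.6950e-03)² = 9.026e-06 m²; R₁ = ρL/(N·A_s) = (1.69×10^-8)(4.56)/(19×9.026e-06) = 4.494×10^-4 Ω
Section 2: A = π(6.54/2 mm)² = π(3.2700e-03 m)² = 3.359e-05 m²
R₂ = (1.69×10^-8)(4.72)/(3.359e-05) = 0.002375 Ω
R = R₁ + R₂ = 0.002824 Ω
P = I²R = (9.57)² × 0.002824 = 0.259 W

0.259 W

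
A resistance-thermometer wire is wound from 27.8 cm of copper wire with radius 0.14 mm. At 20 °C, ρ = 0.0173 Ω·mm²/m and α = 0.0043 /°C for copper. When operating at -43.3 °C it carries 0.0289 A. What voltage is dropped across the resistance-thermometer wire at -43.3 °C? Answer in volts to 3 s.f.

0.00164 V

ρ = 0.0173 Ω·mm²/m = 1.73×10^-8 Ω·m
A = πr² = π(1.4000e-04 m)² = 6.158e-08 m²
R₍20₎ = ρL/A = (1.73×10^-8)(0.278)/(6.158e-08) = 0.07811 Ω
R₍-43.3₎ = R₍20₎(1 + αΔT) = 0.07811 × (1 + 0.0043×-63.3) = 0.05685 Ω
V = IR = 0.0289 × 0.05685 = 0.00164 V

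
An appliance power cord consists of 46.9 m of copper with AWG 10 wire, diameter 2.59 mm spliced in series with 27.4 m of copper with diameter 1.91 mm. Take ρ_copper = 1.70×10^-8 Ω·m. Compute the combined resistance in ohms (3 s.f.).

0.314 Ω

Segment 1: A = π(2.59/2 mm)² = π(1.2950e-03 m)² = 5.269e-06 m²
R₁ = ρL/A = (1.70×10^-8)(46.9)/(5.269e-06) = 0.1513 Ω
Segment 2: A = π(d/2)² = π(9.5500e-04 m)² = 2.865e-06 m²
R₂ = (1.70×10^-8)(27.4)/(2.865e-06) = 0.1626 Ω
R = R₁ + R₂ = 0.314 Ω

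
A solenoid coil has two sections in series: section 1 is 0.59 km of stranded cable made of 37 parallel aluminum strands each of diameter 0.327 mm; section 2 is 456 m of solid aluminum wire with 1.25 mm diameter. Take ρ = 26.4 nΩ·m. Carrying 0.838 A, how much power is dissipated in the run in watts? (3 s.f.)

10.4 W

ρ = 26.4 nΩ·m = 2.64×10^-8 Ω·m
Section 1: A_strand = π(1.6350e-04)² = 8.398e-08 m²; R₁ = ρL/(N·A_s) = (2.64×10^-8)(590)/(37×8.398e-08) = 5.013 Ω
Section 2: A = π(d/2)² = π(6.2500e-04 m)² = 1.227e-06 m²
R₂ = (2.64×10^-8)(456)/(1.227e-06) = 9.81 Ω
R = R₁ + R₂ = 14.82 Ω
P = I²R = (0.838)² × 14.82 = 10.4 W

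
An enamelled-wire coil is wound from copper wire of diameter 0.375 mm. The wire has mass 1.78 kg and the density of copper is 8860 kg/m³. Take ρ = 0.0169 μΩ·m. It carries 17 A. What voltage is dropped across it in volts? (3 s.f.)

4730 V

ρ = 0.0169 μΩ·m = 1.69×10^-8 Ω·m
A = π(d/2)² = π(1.8750e-04 m)² = 1.1045e-07 m²
L = m/(density·A) = 1.78/(8860×1.1045e-07) = 1819 m
R = ρL/A = (1.69×10^-8)(1819)/(1.1045e-07) = 278.3 Ω
V = IR = 17 × 278.3 = 4730 V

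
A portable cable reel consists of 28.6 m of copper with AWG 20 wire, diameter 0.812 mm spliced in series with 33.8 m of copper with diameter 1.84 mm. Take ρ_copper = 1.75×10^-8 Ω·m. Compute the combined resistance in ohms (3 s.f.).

1.19 Ω

Segment 1: A = π(0.812/2 mm)² = π(4.0600e-04 m)² = 5.178e-07 m²
R₁ = ρL/A = (1.75×10^-8)(28.6)/(5.178e-07) = 0.9665 Ω
Segment 2: A = π(d/2)² = π(9.2000e-04 m)² = 2.659e-06 m²
R₂ = (1.75×10^-8)(33.8)/(2.659e-06) = 0.2224 Ω
R = R₁ + R₂ = 1.19 Ω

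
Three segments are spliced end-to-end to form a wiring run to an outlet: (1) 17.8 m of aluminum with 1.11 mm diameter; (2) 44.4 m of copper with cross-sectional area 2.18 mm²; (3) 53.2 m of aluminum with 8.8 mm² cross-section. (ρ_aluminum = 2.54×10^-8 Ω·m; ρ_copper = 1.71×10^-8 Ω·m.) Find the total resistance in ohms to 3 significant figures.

0.969 Ω

Seg 1: A = π(d/2)² = π(5.5500e-04 m)² = 9.677e-07 m²
R_1 = (2.54×10^-8)(17.8)/(9.677e-07) = 0.4672 Ω
Seg 2: A = 2.18 mm² = 2.180e-06 m²
R_2 = (1.71×10^-8)(44.4)/(2.180e-06) = 0.3483 Ω
Seg 3: A = 8.8 mm² = 8.800e-06 m²
R_3 = (2.54×10^-8)(53.2)/(8.800e-06) = 0.1536 Ω
R_total = R_1 + R_2 + R_3 = 0.969 Ω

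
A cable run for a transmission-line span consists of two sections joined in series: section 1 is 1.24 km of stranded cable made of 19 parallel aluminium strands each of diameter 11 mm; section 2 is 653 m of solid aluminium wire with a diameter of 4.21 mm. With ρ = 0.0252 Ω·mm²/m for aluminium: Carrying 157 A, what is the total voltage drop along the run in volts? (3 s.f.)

188 V

ρ = 0.0252 Ω·mm²/m = 2.52×10^-8 Ω·m
Section 1: A_strand = π(5.5000e-03)² = 9.503e-05 m²; R₁ = ρL/(N·A_s) = (2.52×10^-8)(1240)/(19×9.503e-05) = 0.01731 Ω
Section 2: A = π(d/2)² = π(2.1050e-03 m)² = 1.392e-05 m²
R₂ = (2.52×10^-8)(653)/(1.392e-05) = 1.182 Ω
R = R₁ + R₂ = 1.199 Ω
V = IR = 157 × 1.199 = 188 V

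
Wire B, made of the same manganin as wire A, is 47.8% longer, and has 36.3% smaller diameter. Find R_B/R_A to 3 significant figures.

R ∝ L/d², so R_B/R_A = (1 + 47.8/100) × (1 − 36.3/100)⁻²
= 1.478 × 2.465 = 3.64

3.64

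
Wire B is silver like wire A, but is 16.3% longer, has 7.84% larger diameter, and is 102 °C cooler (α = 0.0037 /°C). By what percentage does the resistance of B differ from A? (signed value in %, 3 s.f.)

R ∝ ρL/d² with ρ ∝ (1+αΔT), so R_B/R_A = (1 + 16.3/100) × (1 + 7.84/100)⁻² × (1 − 0.0037×102)
= 1.163 × 0.8599 × 0.6226 = 0.6226
(R_B − R_A)/R_A = 0.6226 − 1 = -37.7%

-37.7%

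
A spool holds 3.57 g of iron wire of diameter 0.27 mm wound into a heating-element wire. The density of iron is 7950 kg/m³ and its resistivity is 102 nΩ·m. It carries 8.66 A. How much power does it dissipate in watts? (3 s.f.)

ρ = 102 nΩ·m = 1.02×10^-7 Ω·m
A = π(d/2)² = π(1.3500e-04 m)² = 5.7256e-08 m²
L = m/(density·A) = 0.00357/(7950×5.7256e-08) = 7.843 m
R = ρL/A = (1.02×10^-7)(7.843)/(5.7256e-08) = 13.97 Ω
P = I²R = (8.66)² × 13.97 = 1050 W

1050 W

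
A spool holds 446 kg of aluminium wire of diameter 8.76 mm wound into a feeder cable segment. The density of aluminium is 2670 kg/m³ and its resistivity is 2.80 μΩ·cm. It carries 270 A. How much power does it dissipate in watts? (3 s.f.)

93900 W

ρ = 2.80 μΩ·cm = 2.80×10^-8 Ω·m
A = π(d/2)² = π(4.3800e-03 m)² = 6.0270e-05 m²
L = m/(density·A) = 446/(2670×6.0270e-05) = 2772 m
R = ρL/A = (2.80×10^-8)(2772)/(6.0270e-05) = 1.288 Ω
P = I²R = (270)² × 1.288 = 93900 W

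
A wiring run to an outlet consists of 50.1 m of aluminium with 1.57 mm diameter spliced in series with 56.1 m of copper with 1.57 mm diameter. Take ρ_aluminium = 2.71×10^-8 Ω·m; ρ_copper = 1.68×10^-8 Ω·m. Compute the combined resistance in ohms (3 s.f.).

Segment 1: A = π(d/2)² = π(7.8500e-04 m)² = 1.936e-06 m²
R₁ = ρL/A = (2.71×10^-8)(50.1)/(1.936e-06) = 0.7013 Ω
R₂ = (1.68×10^-8)(56.1)/(1.936e-06) = 0.4868 Ω
R = R₁ + R₂ = 1.19 Ω

1.19 Ω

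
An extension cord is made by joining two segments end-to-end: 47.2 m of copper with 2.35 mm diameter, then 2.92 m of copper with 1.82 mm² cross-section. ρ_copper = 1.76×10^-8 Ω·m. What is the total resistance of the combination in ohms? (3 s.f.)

Segment 1: A = π(d/2)² = π(1.1750e-03 m)² = 4.337e-06 m²
R₁ = ρL/A = (1.76×10^-8)(47.2)/(4.337e-06) = 0.1915 Ω
Segment 2: A = 1.82 mm² = 1.820e-06 m²
R₂ = (1.76×10^-8)(2.92)/(1.820e-06) = 0.02824 Ω
R = R₁ + R₂ = 0.220 Ω

0.220 Ω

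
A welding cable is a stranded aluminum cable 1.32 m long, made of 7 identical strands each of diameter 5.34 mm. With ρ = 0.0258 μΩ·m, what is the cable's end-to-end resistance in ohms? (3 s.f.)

ρ = 0.0258 μΩ·m = 2.58×10^-8 Ω·m
A_strand = π(2.6700e-03 m)² = 2.240e-05 m²
R_strand = ρL/A = (2.58×10^-8)(1.32)/(2.240e-05) = 0.001521 Ω
R_total = R_strand/N = 0.001521/7 = 2.17×10^-4 Ω

2.17×10^-4 Ω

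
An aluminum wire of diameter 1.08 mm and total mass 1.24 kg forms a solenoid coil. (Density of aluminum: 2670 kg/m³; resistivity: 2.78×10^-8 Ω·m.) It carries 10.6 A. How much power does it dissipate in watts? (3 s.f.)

1730 W

A = π(d/2)² = π(5.4000e-04 m)² = 9.1609e-07 m²
L = m/(density·A) = 1.24/(2670×9.1609e-07) = 507 m
R = ρL/A = (2.78×10^-8)(507)/(9.1609e-07) = 15.38 Ω
P = I²R = (10.6)² × 15.38 = 1730 W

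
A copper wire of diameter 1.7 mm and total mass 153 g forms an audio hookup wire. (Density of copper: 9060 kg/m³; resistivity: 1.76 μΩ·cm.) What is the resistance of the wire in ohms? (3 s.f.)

0.0577 Ω

ρ = 1.76 μΩ·cm = 1.76×10^-8 Ω·m
A = π(d/2)² = π(8.5000e-04 m)² = 2.2698e-06 m²
L = m/(density·A) = 0.153/(9060×2.2698e-06) = 7.44 m
R = ρL/A = (1.76×10^-8)(7.44)/(2.2698e-06) = 0.0577 Ω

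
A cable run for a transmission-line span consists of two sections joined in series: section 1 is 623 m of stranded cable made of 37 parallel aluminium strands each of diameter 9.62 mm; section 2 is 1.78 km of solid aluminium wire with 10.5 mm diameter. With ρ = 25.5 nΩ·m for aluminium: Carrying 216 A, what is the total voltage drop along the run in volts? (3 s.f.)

ρ = 25.5 nΩ·m = 2.55×10^-8 Ω·m
Section 1: A_strand = π(4.8100e-03)² = 7.268e-05 m²; R₁ = ρL/(N·A_s) = (2.55×10^-8)(623)/(37×7.268e-05) = 0.005907 Ω
Section 2: A = π(d/2)² = π(5.2500e-03 m)² = 8.659e-05 m²
R₂ = (2.55×10^-8)(1780)/(8.659e-05) = 0.5242 Ω
R = R₁ + R₂ = 0.5301 Ω
V = IR = 216 × 0.5301 = 115 V

115 V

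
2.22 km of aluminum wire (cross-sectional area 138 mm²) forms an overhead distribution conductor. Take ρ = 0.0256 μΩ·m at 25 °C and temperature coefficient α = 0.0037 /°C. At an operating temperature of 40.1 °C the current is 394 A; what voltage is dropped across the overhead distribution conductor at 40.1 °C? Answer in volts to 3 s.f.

171 V

ρ = 0.0256 μΩ·m = 2.56×10^-8 Ω·m
A = 138 mm² = 1.380e-04 m²
R₍25₎ = ρL/A = (2.56×10^-8)(2220)/(1.380e-04) = 0.4118 Ω
R₍40.1₎ = R₍25₎(1 + αΔT) = 0.4118 × (1 + 0.0037×15.1) = 0.4348 Ω
V = IR = 394 × 0.4348 = 171 V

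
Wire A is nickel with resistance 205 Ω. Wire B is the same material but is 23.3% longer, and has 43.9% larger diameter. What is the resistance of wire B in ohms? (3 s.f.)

122 Ω

R ∝ L/d², so R_B/R_A = (1 + 23.3/100) × (1 + 43.9/100)⁻²
= 1.233 × 0.4829 = 0.5954
R_B = 0.5954 × 205 = 122 Ω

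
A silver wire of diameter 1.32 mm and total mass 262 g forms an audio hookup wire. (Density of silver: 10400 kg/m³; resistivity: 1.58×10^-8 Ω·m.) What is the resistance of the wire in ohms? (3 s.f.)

A = π(d/2)² = π(6.6000e-04 m)² = 1.3685e-06 m²
L = m/(density·A) = 0.262/(10400×1.3685e-06) = 18.41 m
R = ρL/A = (1.58×10^-8)(18.41)/(1.3685e-06) = 0.213 Ω

0.213 Ω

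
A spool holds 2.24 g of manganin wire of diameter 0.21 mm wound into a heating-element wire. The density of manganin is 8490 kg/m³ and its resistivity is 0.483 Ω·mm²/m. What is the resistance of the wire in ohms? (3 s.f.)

106 Ω

ρ = 0.483 Ω·mm²/m = 4.83×10^-7 Ω·m
A = π(d/2)² = π(1.0500e-04 m)² = 3.4636e-08 m²
L = m/(density·A) = 0.00224/(8490×3.4636e-08) = 7.617 m
R = ρL/A = (4.83×10^-7)(7.617)/(3.4636e-08) = 106 Ω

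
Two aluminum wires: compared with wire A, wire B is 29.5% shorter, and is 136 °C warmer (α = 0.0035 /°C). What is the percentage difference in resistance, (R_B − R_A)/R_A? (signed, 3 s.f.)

4.06%

R ∝ ρL/d² with ρ ∝ (1+αΔT), so R_B/R_A = (1 − 29.5/100) × (1 + 0.0035×136)
= 0.705 × 1.476 = 1.041
(R_B − R_A)/R_A = 1.041 − 1 = 4.06%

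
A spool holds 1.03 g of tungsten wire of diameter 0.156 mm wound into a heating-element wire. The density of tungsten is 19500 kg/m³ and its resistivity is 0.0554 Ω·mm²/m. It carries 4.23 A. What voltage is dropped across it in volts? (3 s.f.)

33.9 V

ρ = 0.0554 Ω·mm²/m = 5.54×10^-8 Ω·m
A = π(d/2)² = π(7.8000e-05 m)² = 1.9113e-08 m²
L = m/(density·A) = 0.00103/(19500×1.9113e-08) = 2.764 m
R = ρL/A = (5.54×10^-8)(2.764)/(1.9113e-08) = 8.01 Ω
V = IR = 4.23 × 8.01 = 33.9 V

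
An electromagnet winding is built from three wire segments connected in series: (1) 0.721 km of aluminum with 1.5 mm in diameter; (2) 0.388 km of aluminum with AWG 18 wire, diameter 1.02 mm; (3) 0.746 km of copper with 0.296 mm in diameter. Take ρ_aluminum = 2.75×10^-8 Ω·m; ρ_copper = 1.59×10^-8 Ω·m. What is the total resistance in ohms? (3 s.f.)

197 Ω

Seg 1: A = π(d/2)² = π(7.5000e-04 m)² = 1.767e-06 m²
R_1 = (2.75×10^-8)(721)/(1.767e-06) = 11.22 Ω
Seg 2: A = π(1.02/2 mm)² = π(5.1000e-04 m)² = 8.171e-07 m²
R_2 = (2.75×10^-8)(388)/(8.171e-07) = 13.06 Ω
Seg 3: A = π(d/2)² = π(1.4800e-04 m)² = 6.881e-08 m²
R_3 = (1.59×10^-8)(746)/(6.881e-08) = 172.4 Ω
R_total = R_1 + R_2 + R_3 = 197 Ω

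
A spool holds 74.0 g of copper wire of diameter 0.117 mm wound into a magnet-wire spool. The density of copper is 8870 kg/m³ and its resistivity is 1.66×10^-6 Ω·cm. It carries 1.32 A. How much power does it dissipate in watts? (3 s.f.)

2090 W

ρ = 1.66×10^-6 Ω·cm = 1.66×10^-8 Ω·m
A = π(d/2)² = π(5.8500e-05 m)² = 1.0751e-08 m²
L = m/(density·A) = 0.074/(8870×1.0751e-08) = 776 m
R = ρL/A = (1.66×10^-8)(776)/(1.0751e-08) = 1198 Ω
P = I²R = (1.32)² × 1198 = 2090 W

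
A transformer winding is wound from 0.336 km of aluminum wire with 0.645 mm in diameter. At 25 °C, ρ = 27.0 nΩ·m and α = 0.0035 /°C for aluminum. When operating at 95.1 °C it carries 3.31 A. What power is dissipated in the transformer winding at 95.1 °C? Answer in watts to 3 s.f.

ρ = 27.0 nΩ·m = 2.70×10^-8 Ω·m
A = π(d/2)² = π(3.2250e-04 m)² = 3.267e-07 m²
R₍25₎ = ρL/A = (2.70×10^-8)(336)/(3.267e-07) = 27.76 Ω
R₍95.1₎ = R₍25₎(1 + αΔT) = 27.76 × (1 + 0.0035×70.1) = 34.58 Ω
P = I²R = (3.31)² × 34.58 = 379 W

379 W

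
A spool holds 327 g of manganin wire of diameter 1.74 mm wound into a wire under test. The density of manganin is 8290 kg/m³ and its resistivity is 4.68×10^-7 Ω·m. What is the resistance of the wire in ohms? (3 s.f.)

A = π(d/2)² = π(8.7000e-04 m)² = 2.3779e-06 m²
L = m/(density·A) = 0.327/(8290×2.3779e-06) = 16.59 m
R = ρL/A = (4.68×10^-7)(16.59)/(2.3779e-06) = 3.26 Ω

3.26 Ω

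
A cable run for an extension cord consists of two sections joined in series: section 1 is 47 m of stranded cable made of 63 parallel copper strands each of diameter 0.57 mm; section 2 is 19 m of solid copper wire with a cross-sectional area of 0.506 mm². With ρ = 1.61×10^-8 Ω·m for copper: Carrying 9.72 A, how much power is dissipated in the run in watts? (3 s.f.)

Section 1: A_strand = π(2.8500e-04)² = 2.552e-07 m²; R₁ = ρL/(N·A_s) = (1.61×10^-8)(47)/(63×2.552e-07) = 0.04707 Ω
Section 2: A = 0.506 mm² = 5.060e-07 m²
R₂ = (1.61×10^-8)(19)/(5.060e-07) = 0.6045 Ω
R = R₁ + R₂ = 0.6516 Ω
P = I²R = (9.72)² × 0.6516 = 61.6 W

61.6 W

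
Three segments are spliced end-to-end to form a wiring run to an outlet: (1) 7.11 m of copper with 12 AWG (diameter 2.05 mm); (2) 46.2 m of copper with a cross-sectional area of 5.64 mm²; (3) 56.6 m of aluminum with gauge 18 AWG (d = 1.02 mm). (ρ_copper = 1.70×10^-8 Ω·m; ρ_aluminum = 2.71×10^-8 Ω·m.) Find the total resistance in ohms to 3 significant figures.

2.05 Ω

Seg 1: A = π(2.05/2 mm)² = π(1.0250e-03 m)² = 3.301e-06 m²
R_1 = (1.70×10^-8)(7.11)/(3.301e-06) = 0.03662 Ω
Seg 2: A = 5.64 mm² = 5.640e-06 m²
R_2 = (1.70×10^-8)(46.2)/(5.640e-06) = 0.1393 Ω
Seg 3: A = π(1.02/2 mm)² = π(5.1000e-04 m)² = 8.171e-07 m²
R_3 = (2.71×10^-8)(56.6)/(8.171e-07) = 1.877 Ω
R_total = R_1 + R_2 + R_3 = 2.05 Ω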